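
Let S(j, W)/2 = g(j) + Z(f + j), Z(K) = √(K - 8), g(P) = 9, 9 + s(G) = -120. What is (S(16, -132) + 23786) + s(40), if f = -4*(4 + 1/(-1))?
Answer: 23675 + 4*I ≈ 23675.0 + 4.0*I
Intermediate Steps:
s(G) = -129 (s(G) = -9 - 120 = -129)
f = -12 (f = -4*(4 - 1) = -4*3 = -12)
Z(K) = √(-8 + K)
S(j, W) = 18 + 2*√(-20 + j) (S(j, W) = 2*(9 + √(-8 + (-12 + j))) = 2*(9 + √(-20 + j)) = 18 + 2*√(-20 + j))
(S(16, -132) + 23786) + s(40) = ((18 + 2*√(-20 + 16)) + 23786) - 129 = ((18 + 2*√(-4)) + 23786) - 129 = ((18 + 2*(2*I)) + 23786) - 129 = ((18 + 4*I) + 23786) - 129 = (23804 + 4*I) - 129 = 23675 + 4*I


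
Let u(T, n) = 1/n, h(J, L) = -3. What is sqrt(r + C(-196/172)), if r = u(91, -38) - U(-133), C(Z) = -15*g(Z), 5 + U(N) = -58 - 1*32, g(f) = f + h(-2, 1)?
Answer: sqrt(419361198)/1634 ≈ 12.533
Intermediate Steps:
g(f) = -3 + f (g(f) = f - 3 = -3 + f)
U(N) = -95 (U(N) = -5 + (-58 - 1*32) = -5 + (-58 - 32) = -5 - 90 = -95)
C(Z) = 45 - 15*Z (C(Z) = -15*(-3 + Z) = 45 - 15*Z)
r = 3609/38 (r = 1/(-38) - 1*(-95) = -1/38 + 95 = 3609/38 ≈ 94.974)
sqrt(r + C(-196/172)) = sqrt(3609/38 + (45 - (-2940)/172)) = sqrt(3609/38 + (45 - 15*(-49/43))) = sqrt(3609/38 + (45 + 735/43)) = sqrt(3609/38 + 2670/43) = sqrt(256647/1634) = sqrt(419361198)/1634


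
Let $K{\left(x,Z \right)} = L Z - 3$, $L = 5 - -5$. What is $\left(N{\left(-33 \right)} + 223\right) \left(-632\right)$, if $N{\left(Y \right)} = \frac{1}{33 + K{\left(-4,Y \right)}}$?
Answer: $- \frac{10570042}{75} \approx -1.4093 \cdot 10^{5}$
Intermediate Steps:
$L = 10$ ($L = 5 + 5 = 10$)
$K{\left(x,Z \right)} = -3 + 10 Z$ ($K{\left(x,Z \right)} = 10 Z - 3 = -3 + 10 Z$)
$N{\left(Y \right)} = \frac{1}{30 + 10 Y}$ ($N{\left(Y \right)} = \frac{1}{33 + \left(-3 + 10 Y\right)} = \frac{1}{30 + 10 Y}$)
$\left(N{\left(-33 \right)} + 223\right) \left(-632\right) = \left(\frac{1}{10 \left(3 - 33\right)} + 223\right) \left(-632\right) = \left(\frac{1}{10 \left(-30\right)} + 223\right) \left(-632\right) = \left(\frac{1}{10} \left(- \frac{1}{30}\right) + 223\right) \left(-632\right) = \left(- \frac{1}{300} + 223\right) \left(-632\right) = \frac{66899}{300} \left(-632\right) = - \frac{10570042}{75}$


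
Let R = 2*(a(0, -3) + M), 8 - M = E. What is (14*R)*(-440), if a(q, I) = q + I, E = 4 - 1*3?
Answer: -49280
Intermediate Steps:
E = 1 (E = 4 - 3 = 1)
a(q, I) = I + q
M = 7 (M = 8 - 1*1 = 8 - 1 = 7)
R = 8 (R = 2*((-3 + 0) + 7) = 2*(-3 + 7) = 2*4 = 8)
(14*R)*(-440) = (14*8)*(-440) = 112*(-440) = -49280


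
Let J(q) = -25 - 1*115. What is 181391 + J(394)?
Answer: 181251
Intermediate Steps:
J(q) = -140 (J(q) = -25 - 115 = -140)
181391 + J(394) = 181391 - 140 = 181251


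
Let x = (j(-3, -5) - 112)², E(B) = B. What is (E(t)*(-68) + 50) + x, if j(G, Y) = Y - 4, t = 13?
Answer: 13807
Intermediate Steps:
j(G, Y) = -4 + Y
x = 14641 (x = ((-4 - 5) - 112)² = (-9 - 112)² = (-121)² = 14641)
(E(t)*(-68) + 50) + x = (13*(-68) + 50) + 14641 = (-884 + 50) + 14641 = -834 + 14641 = 13807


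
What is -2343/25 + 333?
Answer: 5982/25 ≈ 239.28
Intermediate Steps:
-2343/25 + 333 = 5982/25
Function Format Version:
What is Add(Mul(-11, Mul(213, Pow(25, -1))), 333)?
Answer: Rational(5982, 25) ≈ 239.28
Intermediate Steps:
Add(Mul(-11, Mul(213, Pow(25, -1))), 333) = Add(Mul(-11, Mul(213, Rational(1, 25))), 333) = Add(Mul(-11, Rational(213, 25)), 333) = Add(Rational(-2343, 25), 333) = Rational(5982, 25)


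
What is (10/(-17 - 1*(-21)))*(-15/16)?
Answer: -75/32 ≈ -2.3438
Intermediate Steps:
(10/(-17 - 1*(-21)))*(-15/16) = (10/(-17 + 21))*(-15*1/16) = (10/4)*(-15/16) = (10*(1/4))*(-15/16) = (5/2)*(-15/16) = -75/32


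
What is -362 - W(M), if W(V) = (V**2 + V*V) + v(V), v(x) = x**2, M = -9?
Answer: -605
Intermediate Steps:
W(V) = 3*V**2 (W(V) = (V**2 + V*V) + V**2 = (V**2 + V**2) + V**2 = 2*V**2 + V**2 = 3*V**2)
-362 - W(M) = -362 - 3*(-9)**2 = -362 - 3*81 = -362 - 1*243 = -362 - 243 = -605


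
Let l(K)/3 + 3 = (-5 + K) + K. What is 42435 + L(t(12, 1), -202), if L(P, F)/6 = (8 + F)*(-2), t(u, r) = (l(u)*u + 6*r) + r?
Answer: 44763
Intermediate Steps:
l(K) = -24 + 6*K (l(K) = -9 + 3*((-5 + K) + K) = -9 + 3*(-5 + 2*K) = -9 + (-15 + 6*K) = -24 + 6*K)
t(u, r) = 7*r + u*(-24 + 6*u) (t(u, r) = ((-24 + 6*u)*u + 6*r) + r = (u*(-24 + 6*u) + 6*r) + r = (6*r + u*(-24 + 6*u)) + r = 7*r + u*(-24 + 6*u))
L(P, F) = -96 - 12*F (L(P, F) = 6*((8 + F)*(-2)) = 6*(-16 - 2*F) = -96 - 12*F)
42435 + L(t(12, 1), -202) = 42435 + (-96 - 12*(-202)) = 42435 + (-96 + 2424) = 42435 + 2328 = 44763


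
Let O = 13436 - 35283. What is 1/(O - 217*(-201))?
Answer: 1/21770 ≈ 4.5935e-5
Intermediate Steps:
O = -21847
1/(O - 217*(-201)) = 1/(-21847 - 217*(-201)) = 1/(-21847 + 43617) = 1/21770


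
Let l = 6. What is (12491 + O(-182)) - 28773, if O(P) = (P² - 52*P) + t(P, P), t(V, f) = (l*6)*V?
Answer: 19754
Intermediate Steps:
t(V, f) = 36*V (t(V, f) = (6*6)*V = 36*V)
O(P) = P² - 16*P (O(P) = (P² - 52*P) + 36*P = P² - 16*P)
(12491 + O(-182)) - 28773 = (12491 - 182*(-16 - 182)) - 28773 = (12491 - 182*(-198)) - 28773 = (12491 + 36036) - 28773 = 48527 - 28773 = 19754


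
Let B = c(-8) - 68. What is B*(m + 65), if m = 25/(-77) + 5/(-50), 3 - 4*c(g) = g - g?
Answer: -13375487/3080 ≈ -4342.7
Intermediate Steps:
c(g) = 3/4 (c(g) = 3/4 - (g - g)/4 = 3/4 - 1/4*0 = 3/4 + 0 = 3/4)
B = -269/4 (B = 3/4 - 68 = -269/4 ≈ -67.250)
m = -327/770 (m = 25*(-1/77) + 5*(-1/50) = -25/77 - 1/10 = -327/770 ≈ -0.42468)
B*(m + 65) = -269*(-327/770 + 65)/4 = -269/4*49723/770 = -13375487/3080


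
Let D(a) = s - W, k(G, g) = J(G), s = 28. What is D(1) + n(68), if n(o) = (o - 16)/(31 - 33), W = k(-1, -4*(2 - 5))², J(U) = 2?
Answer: -2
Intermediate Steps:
k(G, g) = 2
W = 4 (W = 2² = 4)
n(o) = 8 - o/2 (n(o) = (-16 + o)/(-2) = (-16 + o)*(-½) = 8 - o/2)
D(a) = 24 (D(a) = 28 - 1*4 = 28 - 4 = 24)
D(1) + n(68) = 24 + (8 - ½*68) = 24 + (8 - 34) = 24 - 26 = -2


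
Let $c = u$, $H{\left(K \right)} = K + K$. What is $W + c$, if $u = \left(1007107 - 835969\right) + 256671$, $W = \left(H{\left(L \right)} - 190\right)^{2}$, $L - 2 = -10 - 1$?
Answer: $471073$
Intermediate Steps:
$L = -9$ ($L = 2 - 11 = -9$)
$H{\left(K \right)} = 2 K$
$W = 43264$ ($W = \left(2 \left(-9\right) - 190\right)^{2} = \left(-18 - 190\right)^{2} = \left(-208\right)^{2} = 43264$)
$u = 427809$ ($u = 171138 + 256671 = 427809$)
$c = 427809$
$W + c = 43264 + 427809 = 471073$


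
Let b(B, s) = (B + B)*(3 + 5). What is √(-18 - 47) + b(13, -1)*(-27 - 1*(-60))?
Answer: 6864 + I*√65 ≈ 6864.0 + 8.0623*I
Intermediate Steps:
b(B, s) = 16*B (b(B, s) = (2*B)*8 = 16*B)
√(-18 - 47) + b(13, -1)*(-27 - 1*(-60)) = √(-18 - 47) + (16*13)*(-27 - 1*(-60)) = √(-65) + 208*(-27 + 60) = I*√65 + 208*33 = I*√65 + 6864 = 6864 + I*√65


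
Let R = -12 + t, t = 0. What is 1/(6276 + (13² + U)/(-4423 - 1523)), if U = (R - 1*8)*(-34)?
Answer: 1982/12438749 ≈ 0.00015934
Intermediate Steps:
R = -12 (R = -12 + 0 = -12)
U = 680 (U = (-12 - 1*8)*(-34) = (-12 - 8)*(-34) = -20*(-34) = 680)
1/(6276 + (13² + U)/(-4423 - 1523)) = 1/(6276 + (13² + 680)/(-4423 - 1523)) = 1/(6276 + (169 + 680)/(-5946)) = 1/(6276 + 849*(-1/5946)) = 1/(6276 - 283/1982) = 1/(12438749/1982) = 1982/12438749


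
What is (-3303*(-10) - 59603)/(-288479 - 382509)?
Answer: 26573/670988 ≈ 0.039603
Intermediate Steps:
(-3303*(-10) - 59603)/(-288479 - 382509) = (33030 - 59603)/(-670988) = -26573*(-1/670988) = 26573/670988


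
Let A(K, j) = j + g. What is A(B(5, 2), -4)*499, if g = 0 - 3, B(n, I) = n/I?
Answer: -3493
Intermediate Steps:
g = -3
A(K, j) = -3 + j (A(K, j) = j - 3 = -3 + j)
A(B(5, 2), -4)*499 = (-3 - 4)*499 = -7*499 = -3493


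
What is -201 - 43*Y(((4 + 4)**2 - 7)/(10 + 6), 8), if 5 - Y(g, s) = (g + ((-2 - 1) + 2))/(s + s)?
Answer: -104733/256 ≈ -409.11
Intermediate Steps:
Y(g, s) = 5 - (-1 + g)/(2*s) (Y(g, s) = 5 - (g + ((-2 - 1) + 2))/(s + s) = 5 - (g + (-3 + 2))/(2*s) = 5 - (g - 1)*1/(2*s) = 5 - (-1 + g)*1/(2*s) = 5 - (-1 + g)/(2*s))
-201 - 43*Y(((4 + 4)**2 - 7)/(10 + 6), 8) = -201 - 43*(1 - ((4 + 4)**2 - 7)/(10 + 6) + 10*8)/(2*8) = -201 - 43*(1 - (8**2 - 7)/16 + 80)/(2*8) = -201 - 43*(1 - (64 - 7)/16 + 80)/(2*8) = -201 - 43*(1 - 57/16 + 80)/(2*8) = -201 - 43*1239/(2*8*16) = -201 - 43*1239/256 = -201 - 53277/256 = -104733/256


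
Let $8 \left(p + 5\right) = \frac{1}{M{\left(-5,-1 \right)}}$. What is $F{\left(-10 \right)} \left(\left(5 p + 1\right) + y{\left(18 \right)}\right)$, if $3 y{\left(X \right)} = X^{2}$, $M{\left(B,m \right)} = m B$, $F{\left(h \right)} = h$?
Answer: $- \frac{3365}{4} \approx -841.25$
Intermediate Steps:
$M{\left(B,m \right)} = B m$
$p = - \frac{199}{40}$ ($p = -5 + \frac{1}{8 \left(\left(-5\right) \left(-1\right)\right)} = -5 + \frac{1}{8 \cdot 5} = -5 + \frac{1}{8} \cdot \frac{1}{5} = -5 + \frac{1}{40} = - \frac{199}{40} \approx -4.975$)
$y{\left(X \right)} = \frac{X^{2}}{3}$
$F{\left(-10 \right)} \left(\left(5 p + 1\right) + y{\left(18 \right)}\right) = - 10 \left(\left(5 \left(- \frac{199}{40}\right) + 1\right) + \frac{18^{2}}{3}\right) = - 10 \left(\left(- \frac{199}{8} + 1\right) + \frac{1}{3} \cdot 324\right) = - 10 \left(- \frac{191}{8} + 108\right) = \left(-10\right) \frac{673}{8} = - \frac{3365}{4}$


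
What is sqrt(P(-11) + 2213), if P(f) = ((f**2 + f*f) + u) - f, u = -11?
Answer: sqrt(2455) ≈ 49.548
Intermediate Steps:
P(f) = -11 - f + 2*f**2 (P(f) = ((f**2 + f*f) - 11) - f = ((f**2 + f**2) - 11) - f = (2*f**2 - 11) - f = (-11 + 2*f**2) - f = -11 - f + 2*f**2)
sqrt(P(-11) + 2213) = sqrt((-11 - 1*(-11) + 2*(-11)**2) + 2213) = sqrt((-11 + 11 + 2*121) + 2213) = sqrt((-11 + 11 + 242) + 2213) = sqrt(242 + 2213) = sqrt(2455)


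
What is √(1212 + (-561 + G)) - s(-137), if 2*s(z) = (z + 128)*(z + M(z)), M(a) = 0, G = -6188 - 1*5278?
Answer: -1233/2 + I*√10815 ≈ -616.5 + 104.0*I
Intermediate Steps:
G = -11466 (G = -6188 - 5278 = -11466)
s(z) = z*(128 + z)/2 (s(z) = ((z + 128)*(z + 0))/2 = ((128 + z)*z)/2 = (z*(128 + z))/2 = z*(128 + z)/2)
√(1212 + (-561 + G)) - s(-137) = √(1212 + (-561 - 11466)) - (-137)*(128 - 137)/2 = √(1212 - 12027) - (-137)*(-9)/2 = √(-10815) - 1*1233/2 = I*√10815 - 1233/2 = -1233/2 + I*√10815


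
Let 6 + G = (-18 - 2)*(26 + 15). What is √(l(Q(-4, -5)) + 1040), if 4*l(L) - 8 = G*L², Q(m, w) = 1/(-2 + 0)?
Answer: √15846/4 ≈ 31.470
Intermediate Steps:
Q(m, w) = -½ (Q(m, w) = 1/(-2) = -½)
G = -826 (G = -6 + (-18 - 2)*(26 + 15) = -6 - 20*41 = -6 - 820 = -826)
l(L) = 2 - 413*L²/2 (l(L) = 2 + (-826*L²)/4 = 2 - 413*L²/2)
√(l(Q(-4, -5)) + 1040) = √((2 - 413*(-½)²/2) + 1040) = √((2 - 413/2*¼) + 1040) = √((2 - 413/8) + 1040) = √(-397/8 + 1040) = √(7923/8) = √15846/4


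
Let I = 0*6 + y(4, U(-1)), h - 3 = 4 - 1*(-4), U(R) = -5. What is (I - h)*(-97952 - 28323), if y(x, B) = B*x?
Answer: 3914525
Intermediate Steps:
h = 11 (h = 3 + (4 - 1*(-4)) = 3 + (4 + 4) = 3 + 8 = 11)
I = -20 (I = 0*6 - 5*4 = 0 - 20 = -20)
(I - h)*(-97952 - 28323) = (-20 - 1*11)*(-97952 - 28323) = (-20 - 11)*(-126275) = -31*(-126275) = 3914525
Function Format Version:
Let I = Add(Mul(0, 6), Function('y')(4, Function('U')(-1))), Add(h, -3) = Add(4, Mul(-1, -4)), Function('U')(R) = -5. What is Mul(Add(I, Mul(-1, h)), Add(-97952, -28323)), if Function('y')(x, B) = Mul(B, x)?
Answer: 3914525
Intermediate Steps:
h = 11 (h = Add(3, Add(4, Mul(-1, -4))) = Add(3, Add(4, 4)) = Add(3, 8) = 11)
I = -20 (I = Add(Mul(0, 6), Mul(-5, 4)) = Add(0, -20) = -20)
Mul(Add(I, Mul(-1, h)), Add(-97952, -28323)) = Mul(Add(-20, Mul(-1, 11)), Add(-97952, -28323)) = Mul(Add(-20, -11), -126275) = Mul(-31, -126275) = 3914525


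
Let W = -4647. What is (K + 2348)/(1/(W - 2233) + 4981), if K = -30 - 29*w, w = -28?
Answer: 21534400/34269279 ≈ 0.62839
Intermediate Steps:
K = 782 (K = -30 - 29*(-28) = -30 + 812 = 782)
(K + 2348)/(1/(W - 2233) + 4981) = (782 + 2348)/(1/(-4647 - 2233) + 4981) = 3130/(1/(-6880) + 4981) = 3130/(-1/6880 + 4981) = 3130/(34269279/6880) = 3130*(6880/34269279) = 21534400/34269279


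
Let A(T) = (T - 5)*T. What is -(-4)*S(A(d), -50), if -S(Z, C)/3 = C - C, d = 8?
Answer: 0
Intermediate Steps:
A(T) = T*(-5 + T) (A(T) = (-5 + T)*T = T*(-5 + T))
S(Z, C) = 0 (S(Z, C) = -3*(C - C) = -3*0 = 0)
-(-4)*S(A(d), -50) = -(-4)*0 = -1*0 = 0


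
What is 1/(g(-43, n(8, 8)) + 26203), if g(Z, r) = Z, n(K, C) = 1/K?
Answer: 1/26160 ≈ 3.8226e-5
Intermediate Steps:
1/(g(-43, n(8, 8)) + 26203) = 1/(-43 + 26203) = 1/26160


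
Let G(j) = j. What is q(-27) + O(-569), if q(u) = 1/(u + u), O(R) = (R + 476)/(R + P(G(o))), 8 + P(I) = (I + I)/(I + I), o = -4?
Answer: 247/1728 ≈ 0.14294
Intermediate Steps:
P(I) = -7 (P(I) = -8 + (I + I)/(I + I) = -8 + (2*I)/((2*I)) = -8 + (2*I)*(1/(2*I)) = -8 + 1 = -7)
O(R) = (476 + R)/(-7 + R) (O(R) = (R + 476)/(R - 7) = (476 + R)/(-7 + R))
q(u) = 1/(2*u)
q(-27) + O(-569) = (½)/(-27) + (476 - 569)/(-7 - 569) = (½)*(-1/27) - 93/(-576) = -1/54 - 1/576*(-93) = -1/54 + 31/192 = 247/1728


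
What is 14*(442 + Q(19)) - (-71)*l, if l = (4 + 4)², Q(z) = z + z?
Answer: 11264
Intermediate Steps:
Q(z) = 2*z
l = 64 (l = 8² = 64)
14*(442 + Q(19)) - (-71)*l = 14*(442 + 2*19) - (-71)*64 = 14*(442 + 38) - 1*(-4544) = 14*480 + 4544 = 6720 + 4544 = 11264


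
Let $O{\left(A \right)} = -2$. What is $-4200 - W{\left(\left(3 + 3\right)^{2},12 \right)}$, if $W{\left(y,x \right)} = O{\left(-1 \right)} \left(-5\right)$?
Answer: $-4210$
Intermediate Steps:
$W{\left(y,x \right)} = 10$ ($W{\left(y,x \right)} = \left(-2\right) \left(-5\right) = 10$)
$-4200 - W{\left(\left(3 + 3\right)^{2},12 \right)} = -4200 - 10 = -4210$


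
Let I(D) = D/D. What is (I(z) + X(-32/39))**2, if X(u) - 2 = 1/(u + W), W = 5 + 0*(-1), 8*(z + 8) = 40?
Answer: 278784/26569 ≈ 10.493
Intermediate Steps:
z = -3 (z = -8 + (1/8)*40 = -8 + 5 = -3)
W = 5 (W = 5 + 0 = 5)
I(D) = 1
X(u) = 2 + 1/(5 + u) (X(u) = 2 + 1/(u + 5) = 2 + 1/(5 + u))
(I(z) + X(-32/39))**2 = (1 + (11 + 2*(-32/39))/(5 - 32/39))**2 = (1 + (11 - 64/39)/(163/39))**2 = (1 + (39/163)*(365/39))**2 = (1 + 365/163)**2 = (528/163)**2 = 278784/26569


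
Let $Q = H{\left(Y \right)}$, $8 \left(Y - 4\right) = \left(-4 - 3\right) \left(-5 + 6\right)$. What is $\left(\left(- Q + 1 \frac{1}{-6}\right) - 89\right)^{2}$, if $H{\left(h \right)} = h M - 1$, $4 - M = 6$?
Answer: $\frac{966289}{144} \approx 6710.3$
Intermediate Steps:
$M = -2$ ($M = 4 - 6 = -2$)
$Y = \frac{25}{8}$ ($Y = 4 + \frac{\left(-4 - 3\right) \left(-5 + 6\right)}{8} = 4 + \frac{\left(-7\right) 1}{8} = 4 + \frac{1}{8} \left(-7\right) = 4 - \frac{7}{8} = \frac{25}{8} \approx 3.125$)
$H{\left(h \right)} = -1 - 2 h$ ($H{\left(h \right)} = h \left(-2\right) - 1 = - 2 h - 1 = -1 - 2 h$)
$Q = - \frac{29}{4}$ ($Q = -1 - \frac{25}{4} = - \frac{29}{4} \approx -7.25$)
$\left(\left(- Q + 1 \frac{1}{-6}\right) - 89\right)^{2} = \left(\left(\left(-1\right) \left(- \frac{29}{4}\right) + 1 \frac{1}{-6}\right) - 89\right)^{2} = \left(\left(\frac{29}{4} + 1 \left(- \frac{1}{6}\right)\right) - 89\right)^{2} = \left(\left(\frac{29}{4} - \frac{1}{6}\right) - 89\right)^{2} = \left(\frac{85}{12} - 89\right)^{2} = \left(- \frac{983}{12}\right)^{2} = \frac{966289}{144}$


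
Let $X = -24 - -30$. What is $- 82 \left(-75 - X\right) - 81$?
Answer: $6561$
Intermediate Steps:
$X = 6$ ($X = -24 + 30 = 6$)
$- 82 \left(-75 - X\right) - 81 = - 82 \left(-75 - 6\right) - 81 = \left(-82\right) \left(-81\right) - 81 = 6642 - 81 = 6561$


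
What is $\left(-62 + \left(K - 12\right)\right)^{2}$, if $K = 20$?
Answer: $2916$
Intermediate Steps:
$\left(-62 + \left(K - 12\right)\right)^{2} = \left(-62 + \left(20 - 12\right)\right)^{2} = \left(-62 + 8\right)^{2} = \left(-54\right)^{2} = 2916$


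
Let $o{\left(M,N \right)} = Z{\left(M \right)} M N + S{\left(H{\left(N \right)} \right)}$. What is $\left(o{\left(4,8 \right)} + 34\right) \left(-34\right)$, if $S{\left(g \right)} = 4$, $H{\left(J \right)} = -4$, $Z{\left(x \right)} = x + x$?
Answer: $-9996$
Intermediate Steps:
$Z{\left(x \right)} = 2 x$
$o{\left(M,N \right)} = 4 + 2 N M^{2}$ ($o{\left(M,N \right)} = 2 M M N + 4 = 2 M^{2} N + 4 = 2 N M^{2} + 4 = 4 + 2 N M^{2}$)
$\left(o{\left(4,8 \right)} + 34\right) \left(-34\right) = \left(\left(4 + 2 \cdot 8 \cdot 4^{2}\right) + 34\right) \left(-34\right) = \left(\left(4 + 2 \cdot 8 \cdot 16\right) + 34\right) \left(-34\right) = \left(\left(4 + 256\right) + 34\right) \left(-34\right) = \left(260 + 34\right) \left(-34\right) = 294 \left(-34\right) = -9996$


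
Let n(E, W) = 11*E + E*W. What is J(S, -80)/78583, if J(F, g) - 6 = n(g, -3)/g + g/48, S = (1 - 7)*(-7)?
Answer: 37/235749 ≈ 0.00015695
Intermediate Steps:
S = 42 (S = -6*(-7) = 42)
J(F, g) = 14 + g/48 (J(F, g) = 6 + ((g*(11 - 3))/g + g/48) = 6 + ((g*8)/g + g*(1/48)) = 6 + ((8*g)/g + g/48) = 6 + (8 + g/48) = 14 + g/48)
J(S, -80)/78583 = (14 + (1/48)*(-80))/78583 = (14 - 5/3)*(1/78583) = (37/3)*(1/78583) = 37/235749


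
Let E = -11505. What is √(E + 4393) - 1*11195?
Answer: -11195 + 2*I*√1778 ≈ -11195.0 + 84.333*I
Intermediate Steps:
√(E + 4393) - 1*11195 = √(-11505 + 4393) - 1*11195 = √(-7112) - 11195 = 2*I*√1778 - 11195 = -11195 + 2*I*√1778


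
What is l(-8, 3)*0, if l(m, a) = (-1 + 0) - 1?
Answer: 0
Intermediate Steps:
l(m, a) = -2 (l(m, a) = -1 - 1 = -2)
l(-8, 3)*0 = -2*0 = 0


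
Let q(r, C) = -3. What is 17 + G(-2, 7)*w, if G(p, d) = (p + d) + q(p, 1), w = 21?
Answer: 59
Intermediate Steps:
G(p, d) = -3 + d + p (G(p, d) = (p + d) - 3 = (d + p) - 3 = -3 + d + p)
17 + G(-2, 7)*w = 17 + (-3 + 7 - 2)*21 = 17 + 2*21 = 17 + 42 = 59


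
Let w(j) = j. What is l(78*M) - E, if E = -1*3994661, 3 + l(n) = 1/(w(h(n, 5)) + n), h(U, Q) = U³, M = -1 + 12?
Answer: 2523144114837061/631629570 ≈ 3.9947e+6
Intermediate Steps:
M = 11
l(n) = -3 + 1/(n + n³) (l(n) = -3 + 1/(n³ + n) = -3 + 1/(n + n³))
E = -3994661
l(78*M) - E = (1 - 234*11 - 3*(78*11)³)/(78*11 + (78*11)³) - 1*(-3994661) = (1 - 3*858 - 3*858³)/(858 + 858³) + 3994661 = (1 - 2574 - 3*631628712)/(858 + 631628712) + 3994661 = (1 - 2574 - 1894886136)/631629570 + 3994661 = (1/631629570)*(-1894888709) + 3994661 = -1894888709/631629570 + 3994661 = 2523144114837061/631629570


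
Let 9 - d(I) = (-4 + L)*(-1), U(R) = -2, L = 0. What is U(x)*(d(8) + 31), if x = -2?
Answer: -72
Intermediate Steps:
d(I) = 5 (d(I) = 9 - (-4 + 0)*(-1) = 9 - (-4)*(-1) = 9 - 1*4 = 9 - 4 = 5)
U(x)*(d(8) + 31) = -2*(5 + 31) = -2*36 = -72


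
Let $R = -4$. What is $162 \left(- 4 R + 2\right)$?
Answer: $2916$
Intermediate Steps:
$162 \left(- 4 R + 2\right) = 162 \left(\left(-4\right) \left(-4\right) + 2\right) = 162 \left(16 + 2\right) = 162 \cdot 18 = 2916$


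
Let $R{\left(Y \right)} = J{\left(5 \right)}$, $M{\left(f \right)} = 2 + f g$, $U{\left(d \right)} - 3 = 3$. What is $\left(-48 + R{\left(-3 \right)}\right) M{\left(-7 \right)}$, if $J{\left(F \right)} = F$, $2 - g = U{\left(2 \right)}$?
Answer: $-1290$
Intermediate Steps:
$U{\left(d \right)} = 6$ ($U{\left(d \right)} = 3 + 3 = 6$)
$g = -4$ ($g = 2 - 6 = -4$)
$M{\left(f \right)} = 2 - 4 f$ ($M{\left(f \right)} = 2 + f \left(-4\right) = 2 - 4 f$)
$R{\left(Y \right)} = 5$
$\left(-48 + R{\left(-3 \right)}\right) M{\left(-7 \right)} = \left(-48 + 5\right) \left(2 - -28\right) = - 43 \left(2 + 28\right) = \left(-43\right) 30 = -1290$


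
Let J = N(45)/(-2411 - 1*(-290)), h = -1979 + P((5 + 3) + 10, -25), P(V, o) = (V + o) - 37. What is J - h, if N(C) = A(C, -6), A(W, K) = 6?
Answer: 1430259/707 ≈ 2023.0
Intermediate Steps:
N(C) = 6
P(V, o) = -37 + V + o
h = -2023 (h = -1979 + (-37 + ((5 + 3) + 10) - 25) = -1979 + (-37 + (8 + 10) - 25) = -1979 + (-37 + 18 - 25) = -1979 - 44 = -2023)
J = -2/707 (J = 6/(-2411 - 1*(-290)) = 6/(-2411 + 290) = 6/(-2121) = 6*(-1/2121) = -2/707 ≈ -0.0028289)
J - h = -2/707 - 1*(-2023) = -2/707 + 2023 = 1430259/707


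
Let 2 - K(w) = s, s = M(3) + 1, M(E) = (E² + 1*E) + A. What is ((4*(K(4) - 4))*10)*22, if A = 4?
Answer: -16720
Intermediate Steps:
M(E) = 4 + E + E² (M(E) = (E² + 1*E) + 4 = (E² + E) + 4 = (E + E²) + 4 = 4 + E + E²)
s = 17 (s = (4 + 3 + 3²) + 1 = (4 + 3 + 9) + 1 = 16 + 1 = 17)
K(w) = -15 (K(w) = 2 - 1*17 = 2 - 17 = -15)
((4*(K(4) - 4))*10)*22 = ((4*(-15 - 4))*10)*22 = ((4*(-19))*10)*22 = -76*10*22 = -760*22 = -16720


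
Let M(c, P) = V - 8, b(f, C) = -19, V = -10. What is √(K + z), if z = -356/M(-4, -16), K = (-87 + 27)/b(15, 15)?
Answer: √74518/57 ≈ 4.7891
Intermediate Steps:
M(c, P) = -18 (M(c, P) = -10 - 8 = -18)
K = 60/19 (K = (-87 + 27)/(-19) = -60*(-1/19) = 60/19 ≈ 3.1579)
z = 178/9 (z = -356/(-18) = -356*(-1/18) = 178/9 ≈ 19.778)
√(K + z) = √(60/19 + 178/9) = √(3922/171) = √74518/57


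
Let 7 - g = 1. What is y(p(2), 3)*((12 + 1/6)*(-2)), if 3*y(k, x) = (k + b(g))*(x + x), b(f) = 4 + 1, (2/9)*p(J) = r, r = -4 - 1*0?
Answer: 1898/3 ≈ 632.67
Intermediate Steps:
g = 6 (g = 7 - 1*1 = 7 - 1 = 6)
r = -4 (r = -4 + 0 = -4)
p(J) = -18 (p(J) = (9/2)*(-4) = -18)
b(f) = 5
y(k, x) = 2*x*(5 + k)/3 (y(k, x) = ((k + 5)*(x + x))/3 = ((5 + k)*(2*x))/3 = (2*x*(5 + k))/3 = 2*x*(5 + k)/3)
y(p(2), 3)*((12 + 1/6)*(-2)) = ((2/3)*3*(5 - 18))*((12 + 1/6)*(-2)) = ((2/3)*3*(-13))*((12 + 1/6)*(-2)) = -949*(-2)/3 = -26*(-73/3) = 1898/3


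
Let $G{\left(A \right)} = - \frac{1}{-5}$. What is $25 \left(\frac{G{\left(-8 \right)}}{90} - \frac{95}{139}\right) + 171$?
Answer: $\frac{385231}{2502} \approx 153.97$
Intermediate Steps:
$G{\left(A \right)} = \frac{1}{5}$ ($G{\left(A \right)} = \left(-1\right) \left(- \frac{1}{5}\right) = \frac{1}{5}$)
$25 \left(\frac{G{\left(-8 \right)}}{90} - \frac{95}{139}\right) + 171 = 25 \left(\frac{1}{5 \cdot 90} - \frac{95}{139}\right) + 171 = 25 \left(\frac{1}{5} \cdot \frac{1}{90} - \frac{95}{139}\right) + 171 = 25 \left(\frac{1}{450} - \frac{95}{139}\right) + 171 = 25 \left(- \frac{42611}{62550}\right) + 171 = - \frac{42611}{2502} + 171 = \frac{385231}{2502}$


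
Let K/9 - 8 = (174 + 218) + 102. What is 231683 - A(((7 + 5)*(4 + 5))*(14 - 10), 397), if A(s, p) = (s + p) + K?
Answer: 226336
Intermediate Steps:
K = 4518 (K = 72 + 9*((174 + 218) + 102) = 72 + 9*(392 + 102) = 72 + 9*494 = 72 + 4446 = 4518)
A(s, p) = 4518 + p + s (A(s, p) = (s + p) + 4518 = (p + s) + 4518 = 4518 + p + s)
231683 - A(((7 + 5)*(4 + 5))*(14 - 10), 397) = 231683 - (4518 + 397 + ((7 + 5)*(4 + 5))*(14 - 10)) = 231683 - (4518 + 397 + (12*9)*4) = 231683 - (4518 + 397 + 108*4) = 231683 - (4518 + 397 + 432) = 231683 - 1*5347 = 231683 - 5347 = 226336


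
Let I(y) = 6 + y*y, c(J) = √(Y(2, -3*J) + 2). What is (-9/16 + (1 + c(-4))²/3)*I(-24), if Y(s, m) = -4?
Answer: -4171/8 + 388*I*√2 ≈ -521.38 + 548.71*I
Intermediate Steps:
c(J) = I*√2 (c(J) = √(-4 + 2) = √(-2) = I*√2)
I(y) = 6 + y²
(-9/16 + (1 + c(-4))²/3)*I(-24) = (-9/16 + (1 + I*√2)²/3)*(6 + (-24)²) = (-9*1/16 + (1 + I*√2)²*(⅓))*(6 + 576) = (-9/16 + (1 + I*√2)²/3)*582 = -2619/8 + 194*(1 + I*√2)²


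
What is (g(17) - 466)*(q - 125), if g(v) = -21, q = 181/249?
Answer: 15069728/249 ≈ 60521.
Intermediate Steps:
q = 181/249 (q = 181*(1/249) = 181/249 ≈ 0.72691)
(g(17) - 466)*(q - 125) = (-21 - 466)*(181/249 - 125) = -487*(-30944/249) = 15069728/249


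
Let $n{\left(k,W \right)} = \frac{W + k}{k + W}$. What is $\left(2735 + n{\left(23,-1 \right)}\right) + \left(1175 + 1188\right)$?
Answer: $5099$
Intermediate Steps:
$n{\left(k,W \right)} = 1$ ($n{\left(k,W \right)} = \frac{W + k}{W + k} = 1$)
$\left(2735 + n{\left(23,-1 \right)}\right) + \left(1175 + 1188\right) = \left(2735 + 1\right) + \left(1175 + 1188\right) = 2736 + 2363 = 5099$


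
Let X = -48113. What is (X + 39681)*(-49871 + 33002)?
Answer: 142239408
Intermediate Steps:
(X + 39681)*(-49871 + 33002) = (-48113 + 39681)*(-49871 + 33002) = -8432*(-16869) = 142239408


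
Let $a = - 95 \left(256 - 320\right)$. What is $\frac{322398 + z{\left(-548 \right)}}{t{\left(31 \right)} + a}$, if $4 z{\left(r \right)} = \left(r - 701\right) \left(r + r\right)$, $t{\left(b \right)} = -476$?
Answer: $\frac{166156}{1401} \approx 118.6$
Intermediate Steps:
$z{\left(r \right)} = \frac{r \left(-701 + r\right)}{2}$ ($z{\left(r \right)} = \frac{\left(r - 701\right) \left(r + r\right)}{4} = \frac{\left(-701 + r\right) 2 r}{4} = \frac{2 r \left(-701 + r\right)}{4} = \frac{r \left(-701 + r\right)}{2}$)
$a = 6080$ ($a = \left(-95\right) \left(-64\right) = 6080$)
$\frac{322398 + z{\left(-548 \right)}}{t{\left(31 \right)} + a} = \frac{322398 + \frac{1}{2} \left(-548\right) \left(-701 - 548\right)}{-476 + 6080} = \frac{322398 + \frac{1}{2} \left(-548\right) \left(-1249\right)}{5604} = \left(322398 + 342226\right) \frac{1}{5604} = 664624 \cdot \frac{1}{5604} = \frac{166156}{1401}$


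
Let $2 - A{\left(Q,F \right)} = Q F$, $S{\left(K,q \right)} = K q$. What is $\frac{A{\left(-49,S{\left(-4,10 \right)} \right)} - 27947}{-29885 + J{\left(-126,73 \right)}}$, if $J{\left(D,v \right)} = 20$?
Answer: $\frac{5981}{5973} \approx 1.0013$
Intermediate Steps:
$A{\left(Q,F \right)} = 2 - F Q$ ($A{\left(Q,F \right)} = 2 - Q F = 2 - F Q$)
$\frac{A{\left(-49,S{\left(-4,10 \right)} \right)} - 27947}{-29885 + J{\left(-126,73 \right)}} = \frac{\left(2 - \left(-4\right) 10 \left(-49\right)\right) - 27947}{-29885 + 20} = \frac{\left(2 - \left(-40\right) \left(-49\right)\right) - 27947}{-29865} = \left(\left(2 - 1960\right) - 27947\right) \left(- \frac{1}{29865}\right) = \left(-1958 - 27947\right) \left(- \frac{1}{29865}\right) = \left(-29905\right) \left(- \frac{1}{29865}\right) = \frac{5981}{5973}$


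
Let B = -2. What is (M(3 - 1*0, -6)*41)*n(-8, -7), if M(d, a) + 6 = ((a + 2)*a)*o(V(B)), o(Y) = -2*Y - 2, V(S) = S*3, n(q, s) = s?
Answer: -67158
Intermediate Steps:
V(S) = 3*S
o(Y) = -2 - 2*Y
M(d, a) = -6 + 10*a*(2 + a) (M(d, a) = -6 + ((a + 2)*a)*(-2 - 6*(-2)) = -6 + ((2 + a)*a)*(-2 - 2*(-6)) = -6 + (a*(2 + a))*(-2 + 12) = -6 + (a*(2 + a))*10 = -6 + 10*a*(2 + a))
(M(3 - 1*0, -6)*41)*n(-8, -7) = ((-6 + 10*(-6)² + 20*(-6))*41)*(-7) = ((-6 + 10*36 - 120)*41)*(-7) = ((-6 + 360 - 120)*41)*(-7) = (234*41)*(-7) = 9594*(-7) = -67158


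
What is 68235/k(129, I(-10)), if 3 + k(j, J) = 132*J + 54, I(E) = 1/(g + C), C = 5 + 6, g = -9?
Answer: 22745/39 ≈ 583.21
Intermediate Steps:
C = 11
I(E) = ½ (I(E) = 1/(-9 + 11) = 1/2 = ½)
k(j, J) = 51 + 132*J (k(j, J) = -3 + (132*J + 54) = -3 + (54 + 132*J) = 51 + 132*J)
68235/k(129, I(-10)) = 68235/(51 + 132*(½)) = 68235/(51 + 66) = 68235/117 = 68235*(1/117) = 22745/39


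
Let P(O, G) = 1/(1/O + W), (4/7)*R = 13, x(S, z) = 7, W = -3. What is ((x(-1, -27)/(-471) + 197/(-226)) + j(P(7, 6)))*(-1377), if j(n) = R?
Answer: -2136440745/70964 ≈ -30106.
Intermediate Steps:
R = 91/4 (R = (7/4)*13 = 91/4 ≈ 22.750)
P(O, G) = 1/(-3 + 1/O) (P(O, G) = 1/(1/O - 3) = 1/(-3 + 1/O))
j(n) = 91/4
((x(-1, -27)/(-471) + 197/(-226)) + j(P(7, 6)))*(-1377) = ((7/(-471) + 197/(-226)) + 91/4)*(-1377) = ((7*(-1/471) + 197*(-1/226)) + 91/4)*(-1377) = ((-7/471 - 197/226) + 91/4)*(-1377) = (-94369/106446 + 91/4)*(-1377) = (4654555/212892)*(-1377) = -2136440745/70964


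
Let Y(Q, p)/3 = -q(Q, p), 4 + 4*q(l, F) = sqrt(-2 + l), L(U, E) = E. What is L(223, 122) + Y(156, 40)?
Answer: 125 - 3*sqrt(154)/4 ≈ 115.69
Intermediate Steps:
q(l, F) = -1 + sqrt(-2 + l)/4
Y(Q, p) = 3 - 3*sqrt(-2 + Q)/4 (Y(Q, p) = 3*(-(-1 + sqrt(-2 + Q)/4)) = 3*(1 - sqrt(-2 + Q)/4) = 3 - 3*sqrt(-2 + Q)/4)
L(223, 122) + Y(156, 40) = 122 + (3 - 3*sqrt(-2 + 156)/4) = 122 + (3 - 3*sqrt(154)/4) = 125 - 3*sqrt(154)/4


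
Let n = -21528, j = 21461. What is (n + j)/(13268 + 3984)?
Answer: -67/17252 ≈ -0.0038836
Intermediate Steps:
(n + j)/(13268 + 3984) = (-21528 + 21461)/(13268 + 3984) = -67/17252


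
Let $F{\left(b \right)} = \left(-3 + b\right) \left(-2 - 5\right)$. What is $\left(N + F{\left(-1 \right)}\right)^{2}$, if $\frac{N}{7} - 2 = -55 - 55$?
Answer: $529984$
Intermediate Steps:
$N = -756$ ($N = 14 + 7 \left(-55 - 55\right) = 14 + 7 \left(-110\right) = 14 - 770 = -756$)
$F{\left(b \right)} = 21 - 7 b$ ($F{\left(b \right)} = \left(-3 + b\right) \left(-7\right) = 21 - 7 b$)
$\left(N + F{\left(-1 \right)}\right)^{2} = \left(-756 + \left(21 - -7\right)\right)^{2} = \left(-756 + \left(21 + 7\right)\right)^{2} = \left(-756 + 28\right)^{2} = \left(-728\right)^{2} = 529984$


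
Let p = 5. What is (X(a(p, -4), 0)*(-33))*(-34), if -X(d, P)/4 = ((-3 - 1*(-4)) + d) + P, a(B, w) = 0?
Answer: -4488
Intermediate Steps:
X(d, P) = -4 - 4*P - 4*d (X(d, P) = -4*(((-3 - 1*(-4)) + d) + P) = -4*(((-3 + 4) + d) + P) = -4*((1 + d) + P) = -4*(1 + P + d) = -4 - 4*P - 4*d)
(X(a(p, -4), 0)*(-33))*(-34) = ((-4 - 4*0 - 4*0)*(-33))*(-34) = ((-4 + 0 + 0)*(-33))*(-34) = -4*(-33)*(-34) = 132*(-34) = -4488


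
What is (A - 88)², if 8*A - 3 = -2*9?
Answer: 516961/64 ≈ 8077.5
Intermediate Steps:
A = -15/8 (A = 3/8 + (-2*9)/8 = 3/8 + (⅛)*(-18) = 3/8 - 9/4 = -15/8 ≈ -1.8750)
(A - 88)² = (-15/8 - 88)² = (-719/8)² = 516961/64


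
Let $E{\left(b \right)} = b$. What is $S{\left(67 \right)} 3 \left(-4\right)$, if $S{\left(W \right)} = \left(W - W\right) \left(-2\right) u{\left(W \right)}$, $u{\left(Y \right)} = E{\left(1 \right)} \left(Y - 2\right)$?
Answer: $0$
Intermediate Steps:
$u{\left(Y \right)} = -2 + Y$ ($u{\left(Y \right)} = 1 \left(Y - 2\right) = 1 \left(-2 + Y\right) = -2 + Y$)
$S{\left(W \right)} = 0$ ($S{\left(W \right)} = \left(W - W\right) \left(-2\right) \left(-2 + W\right) = 0 \left(-2\right) \left(-2 + W\right) = 0 \left(-2 + W\right) = 0$)
$S{\left(67 \right)} 3 \left(-4\right) = 0 \cdot 3 \left(-4\right) = 0 \left(-12\right) = 0$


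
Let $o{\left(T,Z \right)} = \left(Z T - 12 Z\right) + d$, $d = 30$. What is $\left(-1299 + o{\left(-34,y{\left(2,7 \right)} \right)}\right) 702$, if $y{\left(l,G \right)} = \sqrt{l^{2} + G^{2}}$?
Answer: $-890838 - 32292 \sqrt{53} \approx -1.1259 \cdot 10^{6}$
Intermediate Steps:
$y{\left(l,G \right)} = \sqrt{G^{2} + l^{2}}$
$o{\left(T,Z \right)} = 30 - 12 Z + T Z$ ($o{\left(T,Z \right)} = \left(Z T - 12 Z\right) + 30 = \left(T Z - 12 Z\right) + 30 = \left(- 12 Z + T Z\right) + 30 = 30 - 12 Z + T Z$)
$\left(-1299 + o{\left(-34,y{\left(2,7 \right)} \right)}\right) 702 = \left(-1299 - \left(-30 + 46 \sqrt{7^{2} + 2^{2}}\right)\right) 702 = \left(-1299 - \left(-30 + 46 \sqrt{49 + 4}\right)\right) 702 = \left(-1299 - \left(-30 + 46 \sqrt{53}\right)\right) 702 = \left(-1299 + \left(30 - 46 \sqrt{53}\right)\right) 702 = \left(-1269 - 46 \sqrt{53}\right) 702 = -890838 - 32292 \sqrt{53}$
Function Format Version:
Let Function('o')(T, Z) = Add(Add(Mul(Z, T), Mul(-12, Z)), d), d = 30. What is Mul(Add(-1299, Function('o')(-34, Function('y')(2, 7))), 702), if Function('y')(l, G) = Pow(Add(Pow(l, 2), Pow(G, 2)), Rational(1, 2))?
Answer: Add(-890838, Mul(-32292, Pow(53, Rational(1, 2)))) ≈ -1.1259e+6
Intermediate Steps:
Function('y')(l, G) = Pow(Add(Pow(G, 2), Pow(l, 2)), Rational(1, 2))
Function('o')(T, Z) = Add(30, Mul(-12, Z), Mul(T, Z)) (Function('o')(T, Z) = Add(Add(Mul(Z, T), Mul(-12, Z)), 30) = Add(Add(Mul(T, Z), Mul(-12, Z)), 30) = Add(Add(Mul(-12, Z), Mul(T, Z)), 30) = Add(30, Mul(-12, Z), Mul(T, Z)))
Mul(Add(-1299, Function('o')(-34, Function('y')(2, 7))), 702) = Mul(Add(-1299, Add(30, Mul(-12, Pow(Add(Pow(7, 2), Pow(2, 2)), Rational(1, 2))), Mul(-34, Pow(Add(Pow(7, 2), Pow(2, 2)), Rational(1, 2))))), 702) = Mul(Add(-1299, Add(30, Mul(-12, Pow(Add(49, 4), Rational(1, 2))), Mul(-34, Pow(Add(49, 4), Rational(1, 2))))), 702) = Mul(Add(-1299, Add(30, Mul(-12, Pow(53, Rational(1, 2))), Mul(-34, Pow(53, Rational(1, 2))))), 702) = Mul(Add(-1299, Add(30, Mul(-46, Pow(53, Rational(1, 2))))), 702) = Mul(Add(-1269, Mul(-46, Pow(53, Rational(1, 2)))), 702) = Add(-890838, Mul(-32292, Pow(53, Rational(1, 2))))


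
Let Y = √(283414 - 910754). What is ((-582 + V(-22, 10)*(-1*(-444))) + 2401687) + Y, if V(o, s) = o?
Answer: 2391337 + 2*I*√156835 ≈ 2.3913e+6 + 792.05*I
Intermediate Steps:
Y = 2*I*√156835 (Y = √(-627340) = 2*I*√156835 ≈ 792.05*I)
((-582 + V(-22, 10)*(-1*(-444))) + 2401687) + Y = ((-582 - (-22)*(-444)) + 2401687) + 2*I*√156835 = ((-582 - 22*444) + 2401687) + 2*I*√156835 = ((-582 - 9768) + 2401687) + 2*I*√156835 = (-10350 + 2401687) + 2*I*√156835 = 2391337 + 2*I*√156835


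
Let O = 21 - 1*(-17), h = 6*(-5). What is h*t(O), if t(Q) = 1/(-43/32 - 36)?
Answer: 192/239 ≈ 0.80335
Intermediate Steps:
h = -30
O = 38 (O = 21 + 17 = 38)
t(Q) = -32/1195 (t(Q) = 1/(-43*1/32 - 36) = 1/(-43/32 - 36) = 1/(-1195/32) = -32/1195)
h*t(O) = -30*(-32/1195) = 192/239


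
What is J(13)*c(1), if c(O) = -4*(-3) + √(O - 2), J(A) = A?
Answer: 156 + 13*I ≈ 156.0 + 13.0*I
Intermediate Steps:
c(O) = 12 + √(-2 + O)
J(13)*c(1) = 13*(12 + √(-2 + 1)) = 13*(12 + √(-1)) = 13*(12 + I) = 156 + 13*I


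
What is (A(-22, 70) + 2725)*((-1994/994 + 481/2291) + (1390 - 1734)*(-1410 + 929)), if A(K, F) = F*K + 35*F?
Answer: 684833028938830/1138627 ≈ 6.0145e+8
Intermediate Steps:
A(K, F) = 35*F + F*K
(A(-22, 70) + 2725)*((-1994/994 + 481/2291) + (1390 - 1734)*(-1410 + 929)) = (70*(35 - 22) + 2725)*((-1994/994 + 481/2291) + (1390 - 1734)*(-1410 + 929)) = (70*13 + 2725)*((-1994*1/994 + 481*(1/2291)) - 344*(-481)) = (910 + 2725)*((-997/497 + 481/2291) + 165464) = 3635*(-2045070/1138627 + 165464) = 3635*(188399732858/1138627) = 684833028938830/1138627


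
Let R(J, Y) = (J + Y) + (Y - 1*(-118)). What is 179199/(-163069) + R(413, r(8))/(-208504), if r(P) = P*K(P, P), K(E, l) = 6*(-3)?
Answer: -37403334063/34000538776 ≈ -1.1001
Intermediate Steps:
K(E, l) = -18
r(P) = -18*P (r(P) = P*(-18) = -18*P)
R(J, Y) = 118 + J + 2*Y (R(J, Y) = (J + Y) + (Y + 118) = (J + Y) + (118 + Y) = 118 + J + 2*Y)
179199/(-163069) + R(413, r(8))/(-208504) = 179199/(-163069) + (118 + 413 + 2*(-18*8))/(-208504) = 179199*(-1/163069) + (118 + 413 + 2*(-144))*(-1/208504) = -179199/163069 + (118 + 413 - 288)*(-1/208504) = -179199/163069 + 243*(-1/208504) = -179199/163069 - 243/208504 = -37403334063/34000538776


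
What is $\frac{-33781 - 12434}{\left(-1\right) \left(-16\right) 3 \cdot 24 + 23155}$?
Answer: $- \frac{46215}{24307} \approx -1.9013$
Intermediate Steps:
$\frac{-33781 - 12434}{\left(-1\right) \left(-16\right) 3 \cdot 24 + 23155} = - \frac{46215}{16 \cdot 3 \cdot 24 + 23155} = - \frac{46215}{48 \cdot 24 + 23155} = - \frac{46215}{1152 + 23155} = - \frac{46215}{24307}$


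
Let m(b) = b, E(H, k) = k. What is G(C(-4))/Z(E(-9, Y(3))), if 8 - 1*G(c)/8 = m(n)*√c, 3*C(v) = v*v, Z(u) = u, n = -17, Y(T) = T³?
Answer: 64/27 + 544*√3/81 ≈ 14.003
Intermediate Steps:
C(v) = v²/3 (C(v) = (v*v)/3 = v²/3)
G(c) = 64 + 136*√c (G(c) = 64 - (-136)*√c = 64 + 136*√c)
G(C(-4))/Z(E(-9, Y(3))) = (64 + 136*√((⅓)*(-4)²))/(3³) = (64 + 136*√((⅓)*16))/27 = (64 + 136*√(16/3))*(1/27) = (64 + 136*(4*√3/3))*(1/27) = (64 + 544*√3/3)*(1/27) = 64/27 + 544*√3/81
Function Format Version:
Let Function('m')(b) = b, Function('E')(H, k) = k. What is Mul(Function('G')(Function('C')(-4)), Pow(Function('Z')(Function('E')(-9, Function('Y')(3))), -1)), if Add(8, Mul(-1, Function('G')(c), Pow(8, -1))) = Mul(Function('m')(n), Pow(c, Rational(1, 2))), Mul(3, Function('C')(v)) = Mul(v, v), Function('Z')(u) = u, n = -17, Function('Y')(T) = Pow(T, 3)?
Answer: Add(Rational(64, 27), Mul(Rational(544, 81), Pow(3, Rational(1, 2)))) ≈ 14.003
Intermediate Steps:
Function('C')(v) = Mul(Rational(1, 3), Pow(v, 2)) (Function('C')(v) = Mul(Rational(1, 3), Mul(v, v)) = Mul(Rational(1, 3), Pow(v, 2)))
Function('G')(c) = Add(64, Mul(136, Pow(c, Rational(1, 2)))) (Function('G')(c) = Add(64, Mul(-8, Mul(-17, Pow(c, Rational(1, 2))))) = Add(64, Mul(136, Pow(c, Rational(1, 2)))))
Mul(Function('G')(Function('C')(-4)), Pow(Function('Z')(Function('E')(-9, Function('Y')(3))), -1)) = Mul(Add(64, Mul(136, Pow(Mul(Rational(1, 3), Pow(-4, 2)), Rational(1, 2)))), Pow(Pow(3, 3), -1)) = Mul(Add(64, Mul(136, Pow(Mul(Rational(1, 3), 16), Rational(1, 2)))), Pow(27, -1)) = Mul(Add(64, Mul(136, Pow(Rational(16, 3), Rational(1, 2)))), Rational(1, 27)) = Mul(Add(64, Mul(136, Mul(Rational(4, 3), Pow(3, Rational(1, 2))))), Rational(1, 27)) = Mul(Add(64, Mul(Rational(544, 3), Pow(3, Rational(1, 2)))), Rational(1, 27)) = Add(Rational(64, 27), Mul(Rational(544, 81), Pow(3, Rational(1, 2))))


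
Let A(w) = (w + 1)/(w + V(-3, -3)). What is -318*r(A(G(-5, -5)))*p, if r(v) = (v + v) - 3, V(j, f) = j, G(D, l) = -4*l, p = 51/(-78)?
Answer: -1431/13 ≈ -110.08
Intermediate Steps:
p = -17/26 (p = 51*(-1/78) = -17/26 ≈ -0.65385)
A(w) = (1 + w)/(-3 + w) (A(w) = (w + 1)/(w - 3) = (1 + w)/(-3 + w))
r(v) = -3 + 2*v (r(v) = 2*v - 3 = -3 + 2*v)
-318*r(A(G(-5, -5)))*p = -318*(-3 + 2*((1 - 4*(-5))/(-3 - 4*(-5))))*(-17)/26 = -318*(-3 + 2*((1 + 20)/(-3 + 20)))*(-17)/26 = -318*(-3 + 2*(21/17))*(-17)/26 = -318*(-3 + 42/17)*(-17)/26 = -(-2862)*(-17)/(17*26) = -318*9/26 = -1431/13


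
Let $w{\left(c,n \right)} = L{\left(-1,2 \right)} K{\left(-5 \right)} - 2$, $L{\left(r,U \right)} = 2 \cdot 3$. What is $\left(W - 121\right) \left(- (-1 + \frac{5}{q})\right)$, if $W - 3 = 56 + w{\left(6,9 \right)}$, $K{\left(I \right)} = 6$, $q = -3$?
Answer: $- \frac{224}{3} \approx -74.667$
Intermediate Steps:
$L{\left(r,U \right)} = 6$
$w{\left(c,n \right)} = 34$ ($w{\left(c,n \right)} = 6 \cdot 6 - 2 = 36 - 2 = 34$)
$W = 93$ ($W = 3 + \left(56 + 34\right) = 3 + 90 = 93$)
$\left(W - 121\right) \left(- (-1 + \frac{5}{q})\right) = \left(93 - 121\right) \left(- (-1 + \frac{5}{-3})\right) = - 28 \left(- (-1 + 5 \left(- \frac{1}{3}\right))\right) = - 28 \left(- (-1 - \frac{5}{3})\right) = - 28 \left(\left(-1\right) \left(- \frac{8}{3}\right)\right) = \left(-28\right) \frac{8}{3} = - \frac{224}{3}$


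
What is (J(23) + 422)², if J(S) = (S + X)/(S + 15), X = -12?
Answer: 257506209/1444 ≈ 1.7833e+5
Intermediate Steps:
J(S) = (-12 + S)/(15 + S) (J(S) = (S - 12)/(S + 15) = (-12 + S)/(15 + S))
(J(23) + 422)² = ((-12 + 23)/(15 + 23) + 422)² = (11/38 + 422)² = (16047/38)² = 257506209/1444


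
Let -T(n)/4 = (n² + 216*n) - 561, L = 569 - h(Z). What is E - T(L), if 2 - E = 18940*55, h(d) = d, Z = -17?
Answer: 835946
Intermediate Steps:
E = -1041698 (E = 2 - 18940*55 = 2 - 1*1041700 = 2 - 1041700 = -1041698)
L = 586 (L = 569 - 1*(-17) = 569 + 17 = 586)
T(n) = 2244 - 864*n - 4*n² (T(n) = -4*((n² + 216*n) - 561) = -4*(-561 + n² + 216*n) = 2244 - 864*n - 4*n²)
E - T(L) = -1041698 - (2244 - 864*586 - 4*586²) = -1041698 - (2244 - 506304 - 4*343396) = -1041698 - (2244 - 506304 - 1373584) = -1041698 - 1*(-1877644) = -1041698 + 1877644 = 835946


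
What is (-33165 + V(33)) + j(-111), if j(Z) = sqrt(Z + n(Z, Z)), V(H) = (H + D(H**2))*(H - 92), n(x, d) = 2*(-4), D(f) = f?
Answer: -99363 + I*sqrt(119) ≈ -99363.0 + 10.909*I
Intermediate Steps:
n(x, d) = -8
V(H) = (-92 + H)*(H + H**2) (V(H) = (H + H**2)*(H - 92) = (H + H**2)*(-92 + H) = (-92 + H)*(H + H**2))
j(Z) = sqrt(-8 + Z) (j(Z) = sqrt(Z - 8) = sqrt(-8 + Z))
(-33165 + V(33)) + j(-111) = (-33165 + 33*(-92 + 33**2 - 91*33)) + sqrt(-8 - 111) = (-33165 + 33*(-92 + 1089 - 3003)) + sqrt(-119) = (-33165 + 33*(-2006)) + I*sqrt(119) = (-33165 - 66198) + I*sqrt(119) = -99363 + I*sqrt(119)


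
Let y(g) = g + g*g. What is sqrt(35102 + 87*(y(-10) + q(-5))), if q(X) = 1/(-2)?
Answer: sqrt(171554)/2 ≈ 207.10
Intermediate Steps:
q(X) = -1/2
y(g) = g + g**2
sqrt(35102 + 87*(y(-10) + q(-5))) = sqrt(35102 + 87*(-10*(1 - 10) - 1/2)) = sqrt(35102 + 87*(-10*(-9) - 1/2)) = sqrt(35102 + 87*(90 - 1/2)) = sqrt(35102 + 87*(179/2)) = sqrt(35102 + 15573/2) = sqrt(85777/2) = sqrt(171554)/2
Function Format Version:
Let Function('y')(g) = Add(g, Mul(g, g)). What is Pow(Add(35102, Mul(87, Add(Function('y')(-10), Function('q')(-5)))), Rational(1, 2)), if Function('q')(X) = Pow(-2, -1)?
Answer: Mul(Rational(1, 2), Pow(171554, Rational(1, 2))) ≈ 207.10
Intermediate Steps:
Function('q')(X) = Rational(-1, 2)
Function('y')(g) = Add(g, Pow(g, 2))
Pow(Add(35102, Mul(87, Add(Function('y')(-10), Function('q')(-5)))), Rational(1, 2)) = Pow(Add(35102, Mul(87, Add(Mul(-10, Add(1, -10)), Rational(-1, 2)))), Rational(1, 2)) = Pow(Add(35102, Mul(87, Add(Mul(-10, -9), Rational(-1, 2)))), Rational(1, 2)) = Pow(Add(35102, Mul(87, Add(90, Rational(-1, 2)))), Rational(1, 2)) = Pow(Add(35102, Mul(87, Rational(179, 2))), Rational(1, 2)) = Pow(Add(35102, Rational(15573, 2)), Rational(1, 2)) = Pow(Rational(85777, 2), Rational(1, 2)) = Mul(Rational(1, 2), Pow(171554, Rational(1, 2)))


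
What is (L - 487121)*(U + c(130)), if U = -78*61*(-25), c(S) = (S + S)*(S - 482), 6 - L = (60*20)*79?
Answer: -15961928450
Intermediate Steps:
L = -94794 (L = 6 - 60*20*79 = 6 - 1200*79 = 6 - 1*94800 = 6 - 94800 = -94794)
c(S) = 2*S*(-482 + S) (c(S) = (2*S)*(-482 + S) = 2*S*(-482 + S))
U = 118950 (U = -4758*(-25) = 118950)
(L - 487121)*(U + c(130)) = (-94794 - 487121)*(118950 + 2*130*(-482 + 130)) = -581915*(118950 + 2*130*(-352)) = -581915*(118950 - 91520) = -581915*27430 = -15961928450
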